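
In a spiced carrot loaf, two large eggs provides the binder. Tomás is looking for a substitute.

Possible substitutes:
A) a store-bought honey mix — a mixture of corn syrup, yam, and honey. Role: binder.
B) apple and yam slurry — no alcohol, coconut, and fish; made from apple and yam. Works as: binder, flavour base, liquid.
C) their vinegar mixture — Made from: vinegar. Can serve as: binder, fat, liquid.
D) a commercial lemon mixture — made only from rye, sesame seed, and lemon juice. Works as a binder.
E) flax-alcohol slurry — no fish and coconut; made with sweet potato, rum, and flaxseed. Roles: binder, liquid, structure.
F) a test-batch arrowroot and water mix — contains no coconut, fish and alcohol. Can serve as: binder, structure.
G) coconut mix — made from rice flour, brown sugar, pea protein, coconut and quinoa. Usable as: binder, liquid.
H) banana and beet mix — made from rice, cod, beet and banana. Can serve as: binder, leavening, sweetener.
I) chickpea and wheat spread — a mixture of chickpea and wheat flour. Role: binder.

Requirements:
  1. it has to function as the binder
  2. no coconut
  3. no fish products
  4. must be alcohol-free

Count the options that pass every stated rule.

6

A: only corn syrup, honey and yam; none excluded — OK
B: no coconut, no fish — OK
C: all constraints satisfied — keep
D: every rule checks out — keep
E: has rum, so not alcohol-free — out
F: works as a binder, no coconut, no fish — OK
G: has coconut, so not coconut-free — out
H: has cod, so not fish-free — reject
I: every rule checks out — valid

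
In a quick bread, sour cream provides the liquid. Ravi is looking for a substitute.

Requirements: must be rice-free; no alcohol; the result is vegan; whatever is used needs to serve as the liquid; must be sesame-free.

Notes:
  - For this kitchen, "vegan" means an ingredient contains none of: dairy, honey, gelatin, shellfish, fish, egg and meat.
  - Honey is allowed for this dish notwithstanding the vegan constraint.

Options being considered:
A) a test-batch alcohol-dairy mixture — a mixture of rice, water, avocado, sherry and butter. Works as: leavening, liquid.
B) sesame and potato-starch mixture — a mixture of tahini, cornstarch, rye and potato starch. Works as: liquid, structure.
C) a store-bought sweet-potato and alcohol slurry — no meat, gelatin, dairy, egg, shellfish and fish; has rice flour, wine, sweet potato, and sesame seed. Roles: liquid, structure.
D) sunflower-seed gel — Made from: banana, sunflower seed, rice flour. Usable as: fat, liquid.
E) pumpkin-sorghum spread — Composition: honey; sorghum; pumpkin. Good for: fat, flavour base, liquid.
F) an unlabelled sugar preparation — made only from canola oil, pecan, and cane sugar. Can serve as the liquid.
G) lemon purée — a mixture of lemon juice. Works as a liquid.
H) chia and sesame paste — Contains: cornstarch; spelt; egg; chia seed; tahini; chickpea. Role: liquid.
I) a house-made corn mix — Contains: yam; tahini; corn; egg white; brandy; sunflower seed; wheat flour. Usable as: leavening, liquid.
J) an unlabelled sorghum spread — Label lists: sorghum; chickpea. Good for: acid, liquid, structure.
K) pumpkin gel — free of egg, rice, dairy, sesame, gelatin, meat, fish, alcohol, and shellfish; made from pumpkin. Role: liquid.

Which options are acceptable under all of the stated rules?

E, F, G, J, K

A: has butter, so not vegan; has sherry, so not alcohol-free (and 1 more) — reject
B: has tahini, so not sesame-free — reject
C: has sesame seed, so not sesame-free; has wine, so not alcohol-free (and 1 more) — out
D: has rice flour, so not rice-free — out
E: honey is permitted under the vegan carve-out; nothing else excluded — keep
F: all constraints satisfied — OK
G: all constraints satisfied — keep
H: has egg, so not vegan; has tahini, so not sesame-free — no
I: has egg white, so not vegan; has tahini, so not sesame-free (and 1 more) — reject
J: no alcohol, vegan — OK
K: vegan, no alcohol — keep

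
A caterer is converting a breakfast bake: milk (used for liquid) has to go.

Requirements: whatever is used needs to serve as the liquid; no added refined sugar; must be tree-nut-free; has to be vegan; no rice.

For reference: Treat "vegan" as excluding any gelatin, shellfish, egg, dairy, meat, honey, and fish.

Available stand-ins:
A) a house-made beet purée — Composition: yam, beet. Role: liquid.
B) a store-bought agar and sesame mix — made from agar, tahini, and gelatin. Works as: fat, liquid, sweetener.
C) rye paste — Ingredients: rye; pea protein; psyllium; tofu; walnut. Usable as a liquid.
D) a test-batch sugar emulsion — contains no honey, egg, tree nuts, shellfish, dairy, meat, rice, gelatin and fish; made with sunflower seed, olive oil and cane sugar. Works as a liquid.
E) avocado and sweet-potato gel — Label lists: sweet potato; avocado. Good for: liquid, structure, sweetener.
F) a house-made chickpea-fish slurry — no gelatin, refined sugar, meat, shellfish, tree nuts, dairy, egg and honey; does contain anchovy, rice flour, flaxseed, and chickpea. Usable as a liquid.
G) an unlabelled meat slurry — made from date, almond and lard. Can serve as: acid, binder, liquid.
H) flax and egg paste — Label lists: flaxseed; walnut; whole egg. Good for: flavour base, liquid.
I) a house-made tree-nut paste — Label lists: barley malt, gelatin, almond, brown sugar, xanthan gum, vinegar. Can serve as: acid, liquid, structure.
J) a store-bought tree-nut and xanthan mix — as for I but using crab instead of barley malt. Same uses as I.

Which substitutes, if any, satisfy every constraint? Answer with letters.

A, E

A: only beet and yam; none excluded — OK
B: has gelatin, so not vegan — reject
C: has walnut, so not tree-nut-free — no
D: has cane sugar, so not no-added-sugar — out
E: works as a liquid, no refined sugar, no tree nuts — valid
F: has anchovy, so not vegan; has rice flour, so not rice-free — out
G: has lard, so not vegan; has almond, so not tree-nut-free — no
H: has whole egg, so not vegan; has walnut, so not tree-nut-free — no
I: has gelatin, so not vegan; has almond, so not tree-nut-free (and 1 more) — reject
J: has gelatin, so not vegan; has almond, so not tree-nut-free (and 1 more) — out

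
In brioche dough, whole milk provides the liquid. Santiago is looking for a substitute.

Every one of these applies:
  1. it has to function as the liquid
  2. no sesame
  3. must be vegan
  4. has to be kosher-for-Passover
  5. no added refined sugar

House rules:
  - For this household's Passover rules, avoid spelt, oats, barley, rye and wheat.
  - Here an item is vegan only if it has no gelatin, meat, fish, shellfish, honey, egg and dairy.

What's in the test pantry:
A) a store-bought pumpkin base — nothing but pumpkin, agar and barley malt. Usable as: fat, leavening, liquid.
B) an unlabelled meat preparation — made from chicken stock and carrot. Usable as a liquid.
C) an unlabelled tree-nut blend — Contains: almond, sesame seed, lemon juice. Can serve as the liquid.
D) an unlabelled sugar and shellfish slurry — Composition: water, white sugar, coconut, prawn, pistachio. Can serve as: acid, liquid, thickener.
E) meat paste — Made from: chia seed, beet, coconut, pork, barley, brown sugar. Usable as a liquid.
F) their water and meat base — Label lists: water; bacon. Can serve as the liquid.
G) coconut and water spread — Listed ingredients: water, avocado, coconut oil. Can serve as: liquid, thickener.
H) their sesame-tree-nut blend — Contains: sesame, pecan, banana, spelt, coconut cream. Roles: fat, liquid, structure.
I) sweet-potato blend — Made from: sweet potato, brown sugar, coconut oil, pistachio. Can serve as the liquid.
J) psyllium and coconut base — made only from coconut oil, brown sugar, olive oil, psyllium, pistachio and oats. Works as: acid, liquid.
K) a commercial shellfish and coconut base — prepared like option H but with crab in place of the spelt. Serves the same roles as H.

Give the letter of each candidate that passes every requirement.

A: has barley malt, so not kosher-for-Passover — no
B: has chicken stock, so not vegan — reject
C: has sesame seed, so not sesame-free — reject
D: has prawn, so not vegan; has white sugar, so not no-added-sugar — reject
E: has barley, so not kosher-for-Passover; has pork, so not vegan (and 1 more) — no
F: has bacon, so not vegan — out
G: only coconut oil, avocado, and water; none excluded — OK
H: has spelt, so not kosher-for-Passover; has sesame, so not sesame-free — no
I: has brown sugar, so not no-added-sugar — out
J: has oats, so not kosher-for-Passover; has brown sugar, so not no-added-sugar — no
K: has crab, so not vegan; has sesame, so not sesame-free — no

G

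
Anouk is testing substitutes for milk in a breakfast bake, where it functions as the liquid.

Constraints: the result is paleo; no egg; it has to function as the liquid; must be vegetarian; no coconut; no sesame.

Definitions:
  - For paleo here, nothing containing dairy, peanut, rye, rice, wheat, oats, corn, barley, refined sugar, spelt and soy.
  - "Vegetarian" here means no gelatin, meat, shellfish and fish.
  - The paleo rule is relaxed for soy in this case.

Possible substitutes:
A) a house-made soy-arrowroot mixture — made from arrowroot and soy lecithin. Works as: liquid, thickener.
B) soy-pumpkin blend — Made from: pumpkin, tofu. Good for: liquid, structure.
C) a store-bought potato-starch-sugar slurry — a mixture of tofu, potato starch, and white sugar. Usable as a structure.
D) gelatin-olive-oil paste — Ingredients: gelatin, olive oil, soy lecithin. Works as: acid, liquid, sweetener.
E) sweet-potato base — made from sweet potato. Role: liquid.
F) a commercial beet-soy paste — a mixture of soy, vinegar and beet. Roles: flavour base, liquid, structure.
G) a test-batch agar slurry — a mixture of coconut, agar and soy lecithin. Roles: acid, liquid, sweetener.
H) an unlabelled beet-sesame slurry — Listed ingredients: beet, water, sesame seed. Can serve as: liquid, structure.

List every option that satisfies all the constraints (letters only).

A: soy is permitted under the paleo carve-out; nothing else excluded — keep
B: soy is permitted under the paleo carve-out; nothing else excluded — OK
C: not usable as a liquid; has white sugar, so not paleo — out
D: has gelatin, so not vegetarian — out
E: only sweet potato; none excluded — valid
F: soy is permitted under the paleo carve-out; nothing else excluded — keep
G: has coconut, so not coconut-free — no
H: has sesame seed, so not sesame-free — no

A, B, E, F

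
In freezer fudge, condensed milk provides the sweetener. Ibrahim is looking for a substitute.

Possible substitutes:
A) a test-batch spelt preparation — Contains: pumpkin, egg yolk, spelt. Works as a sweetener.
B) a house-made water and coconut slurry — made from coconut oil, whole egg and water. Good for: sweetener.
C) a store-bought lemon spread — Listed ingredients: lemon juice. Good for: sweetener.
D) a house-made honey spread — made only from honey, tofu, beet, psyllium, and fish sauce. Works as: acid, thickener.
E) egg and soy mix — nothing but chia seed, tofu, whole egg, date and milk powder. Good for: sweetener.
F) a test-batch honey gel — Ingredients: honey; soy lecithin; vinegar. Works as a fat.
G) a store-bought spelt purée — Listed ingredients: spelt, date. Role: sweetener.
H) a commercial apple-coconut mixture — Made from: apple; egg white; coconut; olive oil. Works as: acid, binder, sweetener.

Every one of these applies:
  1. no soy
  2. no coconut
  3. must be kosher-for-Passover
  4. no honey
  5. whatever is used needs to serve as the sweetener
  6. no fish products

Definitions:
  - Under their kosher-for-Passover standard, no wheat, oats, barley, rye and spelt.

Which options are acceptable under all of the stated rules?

A: has spelt, so not kosher-for-Passover — out
B: has coconut oil, so not coconut-free — reject
C: works as a sweetener, no fish, no soy — keep
D: not usable as a sweetener; has fish sauce, so not fish-free (and 2 more) — reject
E: has tofu, so not soy-free — reject
F: not usable as a sweetener; has soy lecithin, so not soy-free (and 1 more) — reject
G: has spelt, so not kosher-for-Passover — reject
H: has coconut, so not coconut-free — no

C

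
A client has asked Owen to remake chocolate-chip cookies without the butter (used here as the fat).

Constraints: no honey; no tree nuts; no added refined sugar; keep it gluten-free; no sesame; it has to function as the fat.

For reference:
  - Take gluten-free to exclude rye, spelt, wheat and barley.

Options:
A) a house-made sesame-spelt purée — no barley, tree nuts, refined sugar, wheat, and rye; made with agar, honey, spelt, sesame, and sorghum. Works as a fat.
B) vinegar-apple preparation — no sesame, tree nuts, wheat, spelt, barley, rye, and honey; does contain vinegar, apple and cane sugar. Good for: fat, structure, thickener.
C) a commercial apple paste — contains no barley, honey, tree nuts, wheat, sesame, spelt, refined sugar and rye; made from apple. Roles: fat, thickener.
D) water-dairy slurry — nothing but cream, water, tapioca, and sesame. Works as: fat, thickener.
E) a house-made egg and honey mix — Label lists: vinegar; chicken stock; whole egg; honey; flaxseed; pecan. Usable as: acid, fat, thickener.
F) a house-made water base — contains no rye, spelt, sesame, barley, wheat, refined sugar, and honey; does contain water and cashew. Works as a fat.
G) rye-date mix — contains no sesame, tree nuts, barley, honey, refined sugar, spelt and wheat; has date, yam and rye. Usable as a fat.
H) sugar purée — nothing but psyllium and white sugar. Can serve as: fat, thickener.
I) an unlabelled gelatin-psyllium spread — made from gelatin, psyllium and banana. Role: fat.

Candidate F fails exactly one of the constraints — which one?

tree-nut-free

usable as a fat: satisfied
gluten-free: satisfied
no-added-sugar: satisfied
sesame-free: satisfied
honey-free: satisfied
tree-nut-free: has cashew — fails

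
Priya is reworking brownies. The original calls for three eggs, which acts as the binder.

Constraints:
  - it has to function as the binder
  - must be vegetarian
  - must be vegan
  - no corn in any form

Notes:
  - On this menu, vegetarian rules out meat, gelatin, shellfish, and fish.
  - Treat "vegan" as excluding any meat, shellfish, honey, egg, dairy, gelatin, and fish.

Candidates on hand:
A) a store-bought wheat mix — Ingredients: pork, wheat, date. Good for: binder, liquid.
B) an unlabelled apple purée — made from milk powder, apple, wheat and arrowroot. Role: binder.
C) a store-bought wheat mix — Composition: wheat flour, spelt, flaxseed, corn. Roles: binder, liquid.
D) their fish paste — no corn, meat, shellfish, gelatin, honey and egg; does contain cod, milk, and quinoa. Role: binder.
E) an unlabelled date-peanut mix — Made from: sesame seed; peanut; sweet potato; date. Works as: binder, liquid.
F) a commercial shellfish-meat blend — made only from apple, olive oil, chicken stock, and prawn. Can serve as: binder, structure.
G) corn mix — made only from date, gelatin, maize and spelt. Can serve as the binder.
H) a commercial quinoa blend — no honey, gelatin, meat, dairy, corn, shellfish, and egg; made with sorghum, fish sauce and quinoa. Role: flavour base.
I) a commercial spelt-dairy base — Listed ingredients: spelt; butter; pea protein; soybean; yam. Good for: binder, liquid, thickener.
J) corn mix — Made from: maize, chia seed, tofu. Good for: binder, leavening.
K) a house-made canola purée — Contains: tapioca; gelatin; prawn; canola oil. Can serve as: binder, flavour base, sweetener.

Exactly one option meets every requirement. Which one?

A: has pork, so not vegetarian; has pork, so not vegan — out
B: has milk powder, so not vegan — no
C: has corn, so not corn-free — no
D: has cod, so not vegetarian; has milk, so not vegan — reject
E: nothing on the exclusion list — OK
F: has chicken stock, so not vegetarian; has chicken stock, so not vegan — out
G: has gelatin, so not vegetarian; has gelatin, so not vegan (and 1 more) — reject
H: not usable as a binder; has fish sauce, so not vegetarian (and 1 more) — no
I: has butter, so not vegan — reject
J: has maize, so not corn-free — no
K: has gelatin, so not vegetarian; has gelatin, so not vegan — reject

E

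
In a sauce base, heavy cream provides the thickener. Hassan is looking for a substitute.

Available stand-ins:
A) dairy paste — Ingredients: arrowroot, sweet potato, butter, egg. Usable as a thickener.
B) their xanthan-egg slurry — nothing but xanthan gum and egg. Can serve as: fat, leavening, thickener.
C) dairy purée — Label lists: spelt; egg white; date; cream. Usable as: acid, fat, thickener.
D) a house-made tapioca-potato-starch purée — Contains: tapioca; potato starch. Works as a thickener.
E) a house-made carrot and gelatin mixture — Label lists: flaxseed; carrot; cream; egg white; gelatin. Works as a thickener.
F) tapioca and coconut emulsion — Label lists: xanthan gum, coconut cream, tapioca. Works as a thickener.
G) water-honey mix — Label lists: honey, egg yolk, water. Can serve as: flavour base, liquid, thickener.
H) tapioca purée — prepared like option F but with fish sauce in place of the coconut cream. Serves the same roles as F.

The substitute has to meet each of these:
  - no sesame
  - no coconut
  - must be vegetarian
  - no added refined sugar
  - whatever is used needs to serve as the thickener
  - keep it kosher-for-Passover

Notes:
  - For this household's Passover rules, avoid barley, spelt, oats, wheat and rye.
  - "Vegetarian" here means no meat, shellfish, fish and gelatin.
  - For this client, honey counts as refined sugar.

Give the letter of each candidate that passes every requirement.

A: works as a thickener, kosher-for-Passover, no coconut — valid
B: only egg and xanthan gum; none excluded — valid
C: has spelt, so not kosher-for-Passover — reject
D: only potato starch and tapioca; none excluded — keep
E: has gelatin, so not vegetarian — reject
F: has coconut cream, so not coconut-free — out
G: has honey, so not no-added-sugar — no
H: has fish sauce, so not vegetarian — reject

A, B, D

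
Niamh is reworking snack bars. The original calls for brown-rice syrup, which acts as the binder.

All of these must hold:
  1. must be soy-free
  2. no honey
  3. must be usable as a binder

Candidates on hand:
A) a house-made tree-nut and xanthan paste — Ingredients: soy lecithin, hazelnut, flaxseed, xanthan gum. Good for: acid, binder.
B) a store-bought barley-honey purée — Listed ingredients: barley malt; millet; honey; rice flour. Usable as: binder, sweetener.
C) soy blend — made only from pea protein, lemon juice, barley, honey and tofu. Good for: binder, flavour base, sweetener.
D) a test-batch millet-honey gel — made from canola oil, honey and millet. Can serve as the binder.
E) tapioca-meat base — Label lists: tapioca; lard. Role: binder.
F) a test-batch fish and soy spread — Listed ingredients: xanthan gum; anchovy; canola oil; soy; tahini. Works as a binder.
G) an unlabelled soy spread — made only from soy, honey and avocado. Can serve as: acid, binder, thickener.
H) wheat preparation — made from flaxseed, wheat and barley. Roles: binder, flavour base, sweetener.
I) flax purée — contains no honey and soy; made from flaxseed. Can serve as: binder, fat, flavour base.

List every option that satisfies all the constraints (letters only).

E, H, I

A: has soy lecithin, so not soy-free — out
B: has honey, so not honey-free — no
C: has tofu, so not soy-free; has honey, so not honey-free — no
D: has honey, so not honey-free — no
E: nothing on the exclusion list — OK
F: has soy, so not soy-free — out
G: has soy, so not soy-free; has honey, so not honey-free — no
H: works as a binder, no honey, no soy — valid
I: works as a binder, no honey, no soy — valid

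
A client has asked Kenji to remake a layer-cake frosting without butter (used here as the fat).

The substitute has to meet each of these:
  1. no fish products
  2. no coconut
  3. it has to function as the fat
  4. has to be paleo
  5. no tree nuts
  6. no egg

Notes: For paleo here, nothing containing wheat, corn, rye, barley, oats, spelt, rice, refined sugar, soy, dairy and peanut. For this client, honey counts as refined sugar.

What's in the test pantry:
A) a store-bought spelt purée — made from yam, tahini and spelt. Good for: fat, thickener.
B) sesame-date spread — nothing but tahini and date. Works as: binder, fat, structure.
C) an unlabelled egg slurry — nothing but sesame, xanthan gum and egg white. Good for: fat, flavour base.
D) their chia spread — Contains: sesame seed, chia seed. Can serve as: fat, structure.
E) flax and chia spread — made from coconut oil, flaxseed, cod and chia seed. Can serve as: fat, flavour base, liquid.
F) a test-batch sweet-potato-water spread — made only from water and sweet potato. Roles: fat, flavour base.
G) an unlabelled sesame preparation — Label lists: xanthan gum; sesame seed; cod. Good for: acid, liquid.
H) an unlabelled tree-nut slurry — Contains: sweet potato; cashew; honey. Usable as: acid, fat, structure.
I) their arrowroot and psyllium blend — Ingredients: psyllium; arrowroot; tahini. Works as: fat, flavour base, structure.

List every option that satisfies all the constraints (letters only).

B, D, F, I

A: has spelt, so not paleo — reject
B: every rule checks out — OK
C: has egg white, so not egg-free — out
D: only sesame seed and chia seed; none excluded — OK
E: has coconut oil, so not coconut-free; has cod, so not fish-free — no
F: works as a fat, no tree nuts, no fish — keep
G: not usable as a fat; has cod, so not fish-free — out
H: has honey, so not paleo; has cashew, so not tree-nut-free — no
I: nothing on the exclusion list — keep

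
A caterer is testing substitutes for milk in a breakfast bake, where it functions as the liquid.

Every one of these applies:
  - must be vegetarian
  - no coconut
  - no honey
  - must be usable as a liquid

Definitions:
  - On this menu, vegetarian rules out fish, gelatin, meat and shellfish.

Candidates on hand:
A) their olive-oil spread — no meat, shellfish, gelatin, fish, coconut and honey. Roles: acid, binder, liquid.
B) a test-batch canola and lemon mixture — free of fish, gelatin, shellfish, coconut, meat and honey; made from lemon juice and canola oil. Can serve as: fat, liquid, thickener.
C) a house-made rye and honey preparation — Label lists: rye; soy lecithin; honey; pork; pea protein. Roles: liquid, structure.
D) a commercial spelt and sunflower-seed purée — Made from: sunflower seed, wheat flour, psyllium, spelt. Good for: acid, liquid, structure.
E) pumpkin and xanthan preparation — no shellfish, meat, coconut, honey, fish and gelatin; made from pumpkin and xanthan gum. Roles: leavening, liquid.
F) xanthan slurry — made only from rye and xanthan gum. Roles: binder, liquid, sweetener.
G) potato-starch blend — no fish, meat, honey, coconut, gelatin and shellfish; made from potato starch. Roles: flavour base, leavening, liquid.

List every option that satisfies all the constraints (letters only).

A: vegetarian, no honey — keep
B: nothing on the exclusion list — valid
C: has pork, so not vegetarian; has honey, so not honey-free — reject
D: nothing on the exclusion list — valid
E: no coconut, vegetarian — OK
F: nothing on the exclusion list — valid
G: no honey, no coconut — OK

A, B, D, E, F, G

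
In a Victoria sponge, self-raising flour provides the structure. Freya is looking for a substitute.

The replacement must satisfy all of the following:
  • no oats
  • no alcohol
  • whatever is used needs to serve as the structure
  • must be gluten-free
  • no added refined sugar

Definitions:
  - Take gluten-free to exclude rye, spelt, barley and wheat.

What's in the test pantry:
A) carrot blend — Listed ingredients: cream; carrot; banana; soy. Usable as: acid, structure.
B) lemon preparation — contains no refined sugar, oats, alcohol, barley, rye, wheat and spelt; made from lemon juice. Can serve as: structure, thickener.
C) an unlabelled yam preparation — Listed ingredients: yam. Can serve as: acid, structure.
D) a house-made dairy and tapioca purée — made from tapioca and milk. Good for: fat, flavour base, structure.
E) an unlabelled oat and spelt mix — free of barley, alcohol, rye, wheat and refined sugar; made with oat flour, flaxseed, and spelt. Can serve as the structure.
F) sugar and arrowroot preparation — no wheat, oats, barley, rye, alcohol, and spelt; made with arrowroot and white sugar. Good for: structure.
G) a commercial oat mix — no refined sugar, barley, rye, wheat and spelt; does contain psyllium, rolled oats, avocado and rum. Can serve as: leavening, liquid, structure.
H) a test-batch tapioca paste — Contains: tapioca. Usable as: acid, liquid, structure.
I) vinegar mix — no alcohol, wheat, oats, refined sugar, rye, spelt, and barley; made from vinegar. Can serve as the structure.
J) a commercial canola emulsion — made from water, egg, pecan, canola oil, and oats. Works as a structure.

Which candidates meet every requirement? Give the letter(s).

A: gluten-free, no alcohol — OK
B: works as a structure, gluten-free, no oats — valid
C: only yam; none excluded — keep
D: no oats, gluten-free — valid
E: has spelt, so not gluten-free; has oat flour, so not oat-free — no
F: has white sugar, so not no-added-sugar — no
G: has rum, so not alcohol-free; has rolled oats, so not oat-free — reject
H: nothing on the exclusion list — OK
I: works as a structure, no refined sugar, no oats — valid
J: has oats, so not oat-free — no

A, B, C, D, H, I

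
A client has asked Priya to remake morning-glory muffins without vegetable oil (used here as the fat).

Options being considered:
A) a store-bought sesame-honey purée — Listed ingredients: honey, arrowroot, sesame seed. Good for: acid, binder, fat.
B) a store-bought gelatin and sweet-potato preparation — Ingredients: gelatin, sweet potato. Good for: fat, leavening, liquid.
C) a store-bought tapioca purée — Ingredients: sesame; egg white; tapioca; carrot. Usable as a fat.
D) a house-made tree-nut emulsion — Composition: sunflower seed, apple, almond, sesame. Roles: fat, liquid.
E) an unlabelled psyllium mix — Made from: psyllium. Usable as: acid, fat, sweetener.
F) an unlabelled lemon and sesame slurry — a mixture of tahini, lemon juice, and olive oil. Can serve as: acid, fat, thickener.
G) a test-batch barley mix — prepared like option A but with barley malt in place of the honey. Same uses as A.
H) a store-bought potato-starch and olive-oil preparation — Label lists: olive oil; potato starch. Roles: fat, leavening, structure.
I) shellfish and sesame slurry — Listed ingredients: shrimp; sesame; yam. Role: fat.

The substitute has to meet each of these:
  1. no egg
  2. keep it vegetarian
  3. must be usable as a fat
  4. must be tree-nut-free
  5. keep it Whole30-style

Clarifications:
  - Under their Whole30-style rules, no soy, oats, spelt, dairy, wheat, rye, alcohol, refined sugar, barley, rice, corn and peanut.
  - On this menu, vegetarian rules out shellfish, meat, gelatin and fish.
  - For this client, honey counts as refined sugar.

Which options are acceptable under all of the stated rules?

E, F, H

A: has honey, so not Whole30-style — reject
B: has gelatin, so not vegetarian — no
C: has egg white, so not egg-free — no
D: has almond, so not tree-nut-free — reject
E: vegetarian, no egg — keep
F: works as a fat, vegetarian, no tree nuts — valid
G: has barley malt, so not Whole30-style — reject
H: no egg, no tree nuts — keep
I: has shrimp, so not vegetarian — no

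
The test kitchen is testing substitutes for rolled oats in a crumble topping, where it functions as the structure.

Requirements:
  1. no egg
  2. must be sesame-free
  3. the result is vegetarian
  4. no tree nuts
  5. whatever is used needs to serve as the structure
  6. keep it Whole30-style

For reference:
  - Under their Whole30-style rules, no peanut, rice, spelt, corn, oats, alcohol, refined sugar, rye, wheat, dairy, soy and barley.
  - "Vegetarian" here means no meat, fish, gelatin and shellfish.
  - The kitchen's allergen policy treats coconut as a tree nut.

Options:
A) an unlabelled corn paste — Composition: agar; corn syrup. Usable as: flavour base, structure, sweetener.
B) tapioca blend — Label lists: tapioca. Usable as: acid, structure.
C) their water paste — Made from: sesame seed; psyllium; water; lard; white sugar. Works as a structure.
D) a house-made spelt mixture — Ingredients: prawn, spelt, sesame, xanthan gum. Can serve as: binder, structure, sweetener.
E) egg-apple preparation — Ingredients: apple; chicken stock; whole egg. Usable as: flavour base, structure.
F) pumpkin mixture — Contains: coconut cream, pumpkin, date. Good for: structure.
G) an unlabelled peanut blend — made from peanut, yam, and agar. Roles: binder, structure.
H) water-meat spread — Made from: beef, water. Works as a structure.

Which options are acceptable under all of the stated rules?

B

A: has corn syrup, so not Whole30-style — reject
B: only tapioca; none excluded — valid
C: has white sugar, so not Whole30-style; has lard, so not vegetarian (and 1 more) — out
D: has spelt, so not Whole30-style; has prawn, so not vegetarian (and 1 more) — reject
E: has chicken stock, so not vegetarian; has whole egg, so not egg-free — no
F: has coconut cream, so not tree-nut-free — reject
G: has peanut, so not Whole30-style — reject
H: has beef, so not vegetarian — no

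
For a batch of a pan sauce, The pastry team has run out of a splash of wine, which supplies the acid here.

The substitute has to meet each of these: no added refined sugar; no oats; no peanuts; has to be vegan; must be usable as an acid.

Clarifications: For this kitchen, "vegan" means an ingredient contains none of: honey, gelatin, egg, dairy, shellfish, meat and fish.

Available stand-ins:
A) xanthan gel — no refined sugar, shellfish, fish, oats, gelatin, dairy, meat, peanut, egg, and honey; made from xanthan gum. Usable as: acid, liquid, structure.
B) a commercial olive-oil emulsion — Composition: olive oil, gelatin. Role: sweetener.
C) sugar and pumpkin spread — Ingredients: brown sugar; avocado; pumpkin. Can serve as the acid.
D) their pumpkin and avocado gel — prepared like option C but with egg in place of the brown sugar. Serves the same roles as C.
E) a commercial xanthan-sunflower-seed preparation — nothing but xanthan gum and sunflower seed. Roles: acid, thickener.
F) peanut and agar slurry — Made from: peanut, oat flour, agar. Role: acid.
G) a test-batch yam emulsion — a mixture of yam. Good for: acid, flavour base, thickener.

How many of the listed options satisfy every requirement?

3

A: all constraints satisfied — OK
B: not usable as an acid; has gelatin, so not vegan — reject
C: has brown sugar, so not no-added-sugar — reject
D: has egg, so not vegan — no
E: no peanut, vegan — keep
F: has peanut, so not peanut-free; has oat flour, so not oat-free — no
G: only yam; none excluded — OK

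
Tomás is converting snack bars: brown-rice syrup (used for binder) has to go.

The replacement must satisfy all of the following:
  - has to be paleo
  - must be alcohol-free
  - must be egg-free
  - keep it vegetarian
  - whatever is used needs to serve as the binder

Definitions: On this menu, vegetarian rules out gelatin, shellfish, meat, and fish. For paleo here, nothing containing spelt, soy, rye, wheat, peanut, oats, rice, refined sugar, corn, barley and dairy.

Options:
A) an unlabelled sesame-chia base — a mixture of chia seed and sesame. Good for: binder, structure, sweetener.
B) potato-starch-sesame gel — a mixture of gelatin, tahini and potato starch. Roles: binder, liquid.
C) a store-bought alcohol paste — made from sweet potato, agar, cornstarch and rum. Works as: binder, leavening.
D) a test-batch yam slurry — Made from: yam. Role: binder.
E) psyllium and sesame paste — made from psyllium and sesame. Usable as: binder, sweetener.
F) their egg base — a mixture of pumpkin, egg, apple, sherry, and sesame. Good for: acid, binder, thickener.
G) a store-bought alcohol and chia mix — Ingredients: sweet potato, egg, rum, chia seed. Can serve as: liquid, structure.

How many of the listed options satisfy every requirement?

A: only sesame and chia seed; none excluded — OK
B: has gelatin, so not vegetarian — out
C: has cornstarch, so not paleo; has rum, so not alcohol-free — reject
D: only yam; none excluded — OK
E: only sesame and psyllium; none excluded — valid
F: has sherry, so not alcohol-free; has egg, so not egg-free — reject
G: not usable as a binder; has rum, so not alcohol-free (and 1 more) — reject

3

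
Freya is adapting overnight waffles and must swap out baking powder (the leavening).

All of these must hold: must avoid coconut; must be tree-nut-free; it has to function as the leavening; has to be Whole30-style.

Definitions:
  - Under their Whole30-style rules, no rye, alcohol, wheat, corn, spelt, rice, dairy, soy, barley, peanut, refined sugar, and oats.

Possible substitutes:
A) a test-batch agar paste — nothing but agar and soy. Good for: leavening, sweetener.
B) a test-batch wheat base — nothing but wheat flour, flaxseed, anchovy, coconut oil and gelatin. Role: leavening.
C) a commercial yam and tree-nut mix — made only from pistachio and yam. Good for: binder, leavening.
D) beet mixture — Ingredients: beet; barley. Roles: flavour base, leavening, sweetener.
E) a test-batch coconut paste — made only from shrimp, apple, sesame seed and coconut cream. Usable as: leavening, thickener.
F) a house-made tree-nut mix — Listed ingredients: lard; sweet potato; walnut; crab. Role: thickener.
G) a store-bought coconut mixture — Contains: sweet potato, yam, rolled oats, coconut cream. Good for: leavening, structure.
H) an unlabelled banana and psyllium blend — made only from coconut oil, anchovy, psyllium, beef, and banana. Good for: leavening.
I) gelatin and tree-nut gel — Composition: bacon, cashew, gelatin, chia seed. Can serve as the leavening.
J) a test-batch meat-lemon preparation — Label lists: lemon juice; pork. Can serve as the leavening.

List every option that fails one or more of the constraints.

A: has soy, so not Whole30-style — no
B: has wheat flour, so not Whole30-style; has coconut oil, so not coconut-free — out
C: has pistachio, so not tree-nut-free — reject
D: has barley, so not Whole30-style — out
E: has coconut cream, so not coconut-free — out
F: not usable as a leavening; has walnut, so not tree-nut-free — out
G: has rolled oats, so not Whole30-style; has coconut cream, so not coconut-free — reject
H: has coconut oil, so not coconut-free — no
I: has cashew, so not tree-nut-free — out
J: no tree nuts, Whole30-style — valid

A, B, C, D, E, F, G, H, I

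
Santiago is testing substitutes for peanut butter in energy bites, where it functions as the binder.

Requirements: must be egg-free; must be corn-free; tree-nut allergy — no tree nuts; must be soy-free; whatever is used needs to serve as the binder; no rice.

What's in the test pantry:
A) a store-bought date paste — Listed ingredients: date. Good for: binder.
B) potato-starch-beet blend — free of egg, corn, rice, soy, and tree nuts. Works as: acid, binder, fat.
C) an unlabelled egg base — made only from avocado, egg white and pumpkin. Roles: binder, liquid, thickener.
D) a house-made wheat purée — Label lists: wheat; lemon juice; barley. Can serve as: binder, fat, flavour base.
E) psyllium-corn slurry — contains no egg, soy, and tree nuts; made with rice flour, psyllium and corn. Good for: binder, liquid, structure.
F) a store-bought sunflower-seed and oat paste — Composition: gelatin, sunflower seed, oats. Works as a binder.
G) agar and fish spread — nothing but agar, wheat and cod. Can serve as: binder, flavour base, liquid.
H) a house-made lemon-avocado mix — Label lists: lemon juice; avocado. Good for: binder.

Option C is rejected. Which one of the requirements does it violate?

egg-free

usable as a binder: satisfied
egg-free: has egg white — fails
corn-free: satisfied
tree-nut-free: satisfied
soy-free: satisfied
rice-free: satisfied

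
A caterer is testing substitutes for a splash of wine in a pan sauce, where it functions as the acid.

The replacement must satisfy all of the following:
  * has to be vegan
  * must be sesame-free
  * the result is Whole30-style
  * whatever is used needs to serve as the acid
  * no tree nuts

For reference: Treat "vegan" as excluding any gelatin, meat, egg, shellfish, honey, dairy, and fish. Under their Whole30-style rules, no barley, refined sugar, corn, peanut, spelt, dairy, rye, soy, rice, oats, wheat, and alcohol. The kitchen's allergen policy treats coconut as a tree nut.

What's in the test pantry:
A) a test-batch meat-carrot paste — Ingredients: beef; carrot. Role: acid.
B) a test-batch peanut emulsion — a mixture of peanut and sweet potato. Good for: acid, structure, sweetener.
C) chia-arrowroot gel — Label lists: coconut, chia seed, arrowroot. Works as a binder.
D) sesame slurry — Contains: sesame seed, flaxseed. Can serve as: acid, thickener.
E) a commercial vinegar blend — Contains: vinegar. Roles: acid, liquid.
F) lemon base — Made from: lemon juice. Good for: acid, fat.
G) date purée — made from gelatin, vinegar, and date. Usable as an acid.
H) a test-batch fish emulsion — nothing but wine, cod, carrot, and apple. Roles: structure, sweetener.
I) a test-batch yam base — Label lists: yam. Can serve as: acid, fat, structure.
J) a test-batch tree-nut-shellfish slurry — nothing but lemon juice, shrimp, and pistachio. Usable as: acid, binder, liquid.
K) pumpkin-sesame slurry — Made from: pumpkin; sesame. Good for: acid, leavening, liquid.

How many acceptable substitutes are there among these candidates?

3

A: has beef, so not vegan — reject
B: has peanut, so not Whole30-style — out
C: not usable as an acid; has coconut, so not tree-nut-free — reject
D: has sesame seed, so not sesame-free — no
E: only vinegar; none excluded — OK
F: no sesame, vegan — valid
G: has gelatin, so not vegan — no
H: not usable as an acid; has cod, so not vegan (and 1 more) — reject
I: nothing on the exclusion list — OK
J: has shrimp, so not vegan; has pistachio, so not tree-nut-free — reject
K: has sesame, so not sesame-free — out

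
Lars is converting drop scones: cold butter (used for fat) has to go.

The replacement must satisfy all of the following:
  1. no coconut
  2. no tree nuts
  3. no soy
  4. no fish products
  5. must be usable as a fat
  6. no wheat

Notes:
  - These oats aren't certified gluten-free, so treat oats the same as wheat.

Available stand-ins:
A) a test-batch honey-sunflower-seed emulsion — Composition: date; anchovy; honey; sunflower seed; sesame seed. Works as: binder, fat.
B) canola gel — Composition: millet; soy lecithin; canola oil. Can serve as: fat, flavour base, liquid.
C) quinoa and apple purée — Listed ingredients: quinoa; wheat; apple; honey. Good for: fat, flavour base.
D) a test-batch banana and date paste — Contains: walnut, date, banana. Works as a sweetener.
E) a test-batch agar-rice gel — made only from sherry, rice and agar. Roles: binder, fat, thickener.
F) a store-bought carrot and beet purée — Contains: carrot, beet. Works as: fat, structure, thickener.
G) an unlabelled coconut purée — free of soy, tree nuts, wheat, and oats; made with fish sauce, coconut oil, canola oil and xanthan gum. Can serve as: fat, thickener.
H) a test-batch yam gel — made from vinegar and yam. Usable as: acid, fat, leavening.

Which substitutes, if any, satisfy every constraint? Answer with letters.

E, F, H

A: has anchovy, so not fish-free — no
B: has soy lecithin, so not soy-free — no
C: has wheat, so not wheat-free — out
D: not usable as a fat; has walnut, so not tree-nut-free — reject
E: no soy, wheat-free — valid
F: every rule checks out — valid
G: has fish sauce, so not fish-free; has coconut oil, so not coconut-free — reject
H: nothing on the exclusion list — keep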